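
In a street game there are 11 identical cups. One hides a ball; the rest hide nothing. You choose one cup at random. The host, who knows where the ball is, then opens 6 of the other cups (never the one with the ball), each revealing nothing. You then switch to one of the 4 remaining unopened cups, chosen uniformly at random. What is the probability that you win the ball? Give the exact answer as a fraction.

5/22

Your original cup holds the ball with probability 1/11, so the other 10 collectively hold it with probability 10/11.
The host can always find 6 empty cups to open, so the reveals don't change that 10/11; it is now spread over the 4 remaining unopened cups.
P(win by switching) = (10/11) · (1/4) = 5/22.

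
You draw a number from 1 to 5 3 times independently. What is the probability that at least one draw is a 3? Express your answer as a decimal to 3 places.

P(no draw is a 3) = (4/5)^3 ≈ 0.512.
P(at least one) = 1 − 0.512 = 0.488.

0.488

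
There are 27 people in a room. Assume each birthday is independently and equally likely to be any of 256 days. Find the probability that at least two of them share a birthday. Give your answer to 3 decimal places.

0.759

It's easier to compute the probability that all 27 are distinct.
P(all distinct) = 256/256 · 255/256 · ··· · 230/256 ≈ 0.241.
So the probability of at least one match is 1 − 0.241 = 0.759.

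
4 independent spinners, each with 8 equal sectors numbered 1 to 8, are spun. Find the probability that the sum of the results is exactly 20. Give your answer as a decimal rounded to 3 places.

There are 8^4 = 4096 equally likely outcomes.
The number of ordered 4-tuples from {1,…,8} summing to 20 is 315.
P(sum = 20) = 315/4096 ≈ 0.077.

0.077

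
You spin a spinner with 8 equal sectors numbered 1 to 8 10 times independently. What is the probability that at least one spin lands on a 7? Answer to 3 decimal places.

P(no spin lands on a 7) = (7/8)^10 ≈ 0.263.
P(at least one) = 1 − 0.263 = 0.737.

0.737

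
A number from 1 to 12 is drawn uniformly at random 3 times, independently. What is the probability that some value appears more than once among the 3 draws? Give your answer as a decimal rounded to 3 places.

P(all 3 different) = 12/12 · 11/12 · ··· · 10/12 ≈ 0.764.
P(at least two equal) = 1 − 0.764 = 0.236.

0.236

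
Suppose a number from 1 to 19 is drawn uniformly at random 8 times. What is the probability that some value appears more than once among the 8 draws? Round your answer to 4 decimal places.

0.8206

P(all 8 different) = 19/19 · 18/19 · ··· · 12/19 ≈ 0.1794.
P(at least two equal) = 1 − 0.1794 = 0.8206.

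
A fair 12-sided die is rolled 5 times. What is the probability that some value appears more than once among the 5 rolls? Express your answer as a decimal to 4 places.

0.6181

P(all 5 different) = 12/12 · 11/12 · ··· · 8/12 ≈ 0.3819.
P(at least two equal) = 1 − 0.3819 = 0.6181.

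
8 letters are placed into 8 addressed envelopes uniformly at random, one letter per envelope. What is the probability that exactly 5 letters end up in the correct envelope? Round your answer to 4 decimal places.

Choose which 5 of the 8 are fixed: C(8,5) = 56 ways.
The remaining 3 must have no fixed point: D(3) = 2.
P = 56·2/40320 = 1/360 ≈ 0.0028.

0.0028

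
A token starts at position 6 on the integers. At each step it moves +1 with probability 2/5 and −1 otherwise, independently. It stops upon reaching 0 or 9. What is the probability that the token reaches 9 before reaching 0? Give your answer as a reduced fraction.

Let r = q/p = (3/5)/(2/5) = 3/2. The recurrence P(i) = p·P(i+1) + q·P(i−1) with P(0)=0, P(9)=1 gives P(i) = (1 − r^i)/(1 − r^9).
P(6) = (1 − (3/2)^6) / (1 − (3/2)^9) = 280/1009.

280/1009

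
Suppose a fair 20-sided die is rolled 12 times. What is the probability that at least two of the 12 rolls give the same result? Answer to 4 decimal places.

0.9853

P(all 12 different) = 20/20 · 19/20 · ··· · 9/20 ≈ 0.0147.
P(at least two equal) = 1 − 0.0147 = 0.9853.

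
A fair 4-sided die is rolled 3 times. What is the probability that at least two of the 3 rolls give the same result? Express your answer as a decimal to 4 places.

0.6250

P(all 3 different) = 4/4 · 3/4 · ··· · 2/4 ≈ 0.3750.
P(at least two equal) = 1 − 0.3750 = 0.6250.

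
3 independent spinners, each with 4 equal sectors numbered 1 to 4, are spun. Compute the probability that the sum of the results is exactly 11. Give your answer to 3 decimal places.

There are 4^3 = 64 equally likely outcomes.
The number of ordered 3-tuples from {1,…,4} summing to 11 is 3.
P(sum = 11) = 3/64 ≈ 0.047.

0.047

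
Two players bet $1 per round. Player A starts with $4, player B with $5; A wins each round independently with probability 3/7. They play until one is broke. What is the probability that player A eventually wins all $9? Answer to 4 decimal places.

0.1754

Let r = q/p = (4/7)/(3/7) = 4/3. The recurrence P(i) = p·P(i+1) + q·P(i−1) with P(0)=0, P(9)=1 gives P(i) = (1 − r^i)/(1 − r^9).
P(4) = (1 − (4/3)^4) / (1 − (4/3)^9) = 42525/242461 ≈ 0.1754.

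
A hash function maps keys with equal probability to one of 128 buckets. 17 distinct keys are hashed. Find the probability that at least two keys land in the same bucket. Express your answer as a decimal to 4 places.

0.6709

It's easier to compute the probability that all 17 are distinct.
P(all distinct) = 128/128 · 127/128 · ··· · 112/128 ≈ 0.3291.
So the probability of at least one match is 1 − 0.3291 = 0.6709.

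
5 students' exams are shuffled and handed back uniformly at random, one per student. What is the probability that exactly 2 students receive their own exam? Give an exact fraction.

Choose which 2 of the 5 are fixed: C(5,2) = 10 ways.
The remaining 3 must have no fixed point: D(3) = 2.
P = 10·2/120 = 1/6.

1/6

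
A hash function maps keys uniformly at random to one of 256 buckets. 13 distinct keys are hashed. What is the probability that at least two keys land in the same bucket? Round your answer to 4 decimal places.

0.2664

It's easier to compute the probability that all 13 are distinct.
P(all distinct) = 256/256 · 255/256 · ··· · 244/256 ≈ 0.7336.
So the probability of at least one match is 1 − 0.7336 = 0.2664.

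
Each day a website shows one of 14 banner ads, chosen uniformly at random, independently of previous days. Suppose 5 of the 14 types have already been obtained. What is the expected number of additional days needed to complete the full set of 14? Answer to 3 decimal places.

39.606

Starting from 5 distinct types, each trial gives a new one with probability (14−i)/14 when i types are held, so the wait for the next new type is 14/(14−i).
E = 14/9 + 14/8 + 14/7 + 14/6 + 14/5 + 14/4 + 14/3 + 14/2 + 14/1 = 7129/180 ≈ 39.606.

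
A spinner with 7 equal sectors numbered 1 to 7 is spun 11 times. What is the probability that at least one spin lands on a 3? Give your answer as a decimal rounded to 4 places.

0.8165

P(no spin lands on a 3) = (6/7)^11 ≈ 0.1835.
P(at least one) = 1 − 0.1835 = 0.8165.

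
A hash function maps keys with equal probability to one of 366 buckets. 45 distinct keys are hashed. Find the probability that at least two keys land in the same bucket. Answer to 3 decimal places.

It's easier to compute the probability that all 45 are distinct.
P(all distinct) = 366/366 · 365/366 · ··· · 322/366 ≈ 0.060.
So the probability of at least one match is 1 − 0.060 = 0.940.

0.940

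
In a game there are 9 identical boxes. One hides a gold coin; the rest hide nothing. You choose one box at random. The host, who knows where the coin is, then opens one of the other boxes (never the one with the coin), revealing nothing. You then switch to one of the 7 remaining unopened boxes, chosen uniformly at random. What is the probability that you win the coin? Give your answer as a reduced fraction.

Your original box holds the coin with probability 1/9, so the other 8 collectively hold it with probability 8/9.
The host can always find an empty box to open, so this doesn't change that 8/9; it is now spread over the 7 remaining unopened boxes.
P(win by switching) = (8/9) · (1/7) = 8/63.

8/63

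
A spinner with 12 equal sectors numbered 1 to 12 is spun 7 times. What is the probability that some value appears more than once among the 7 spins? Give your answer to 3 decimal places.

P(all 7 different) = 12/12 · 11/12 · ··· · 6/12 ≈ 0.111.
P(at least two equal) = 1 − 0.111 = 0.889.

0.889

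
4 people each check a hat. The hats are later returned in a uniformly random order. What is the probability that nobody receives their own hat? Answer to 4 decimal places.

0.3750

This is the derangement probability: permutations of 4 with no fixed point.
D(4) = 4! · (1 − 1/1! + 1/2! − ··· + (−1)^4/4!) = 9.
P = 9/24 = 3/8 ≈ 0.3750.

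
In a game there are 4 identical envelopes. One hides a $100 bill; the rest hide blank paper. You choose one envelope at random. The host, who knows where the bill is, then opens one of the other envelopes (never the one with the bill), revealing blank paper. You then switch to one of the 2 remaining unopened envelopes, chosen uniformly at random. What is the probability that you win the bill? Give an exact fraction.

Your original envelope holds the bill with probability 1/4, so the other 3 collectively hold it with probability 3/4.
The host can always find an empty envelope to open, so this doesn't change that 3/4; it is now spread over the 2 remaining unopened envelopes.
P(win by switching) = (3/4) · (1/2) = 3/8.

3/8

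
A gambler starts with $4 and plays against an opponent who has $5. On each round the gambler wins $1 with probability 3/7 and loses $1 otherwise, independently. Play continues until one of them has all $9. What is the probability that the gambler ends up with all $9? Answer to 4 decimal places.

0.1754

Let r = q/p = (4/7)/(3/7) = 4/3. The recurrence P(i) = p·P(i+1) + q·P(i−1) with P(0)=0, P(9)=1 gives P(i) = (1 − r^i)/(1 − r^9).
P(4) = (1 − (4/3)^4) / (1 − (4/3)^9) = 42525/242461 ≈ 0.1754.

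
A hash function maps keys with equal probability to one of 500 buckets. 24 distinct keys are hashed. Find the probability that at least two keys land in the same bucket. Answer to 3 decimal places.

It's easier to compute the probability that all 24 are distinct.
P(all distinct) = 500/500 · 499/500 · ··· · 477/500 ≈ 0.571.
So the probability of at least one match is 1 − 0.571 = 0.429.

0.429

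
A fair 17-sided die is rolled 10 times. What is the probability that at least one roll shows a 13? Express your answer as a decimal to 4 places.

0.4546

P(no roll shows a 13) = (16/17)^10 ≈ 0.5454.
P(at least one) = 1 − 0.5454 = 0.4546.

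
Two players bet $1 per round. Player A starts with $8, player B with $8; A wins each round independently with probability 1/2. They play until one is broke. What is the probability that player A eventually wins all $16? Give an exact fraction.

1/2

With a fair step, P(i) = ½P(i−1) + ½P(i+1) with P(0)=0, P(16)=1 has the linear solution P(i) = i/16.
P(8) = 8/16 = 1/2.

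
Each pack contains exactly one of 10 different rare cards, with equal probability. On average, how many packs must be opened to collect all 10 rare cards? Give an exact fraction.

7381/252

After i distinct types are collected, each trial gives a new one with probability (10−i)/10, so the expected wait for the next new type is 10/(10−i).
E = 10/10 + 10/9 + 10/8 + 10/7 + 10/6 + 10/5 + 10/4 + 10/3 + 10/2 + 10/1 = 7381/252.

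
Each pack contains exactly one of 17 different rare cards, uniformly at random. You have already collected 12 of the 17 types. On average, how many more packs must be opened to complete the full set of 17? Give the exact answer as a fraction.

Starting from 12 distinct types, each trial gives a new one with probability (17−i)/17 when i types are held, so the wait for the next new type is 17/(17−i).
E = 17/5 + 17/4 + 17/3 + 17/2 + 17/1 = 2329/60.

2329/60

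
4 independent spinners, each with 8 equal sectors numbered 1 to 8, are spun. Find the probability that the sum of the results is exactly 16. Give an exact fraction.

There are 8^4 = 4096 equally likely outcomes.
The number of ordered 4-tuples from {1,…,8} summing to 16 is 315.
P(sum = 16) = 315/4096.

315/4096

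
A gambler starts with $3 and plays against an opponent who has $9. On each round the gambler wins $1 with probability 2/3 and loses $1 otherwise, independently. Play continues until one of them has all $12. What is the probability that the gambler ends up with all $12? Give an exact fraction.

512/585

Let r = q/p = (1/3)/(2/3) = 1/2. The recurrence P(i) = p·P(i+1) + q·P(i−1) with P(0)=0, P(12)=1 gives P(i) = (1 − r^i)/(1 − r^12).
P(3) = (1 − (1/2)^3) / (1 − (1/2)^12) = 512/585.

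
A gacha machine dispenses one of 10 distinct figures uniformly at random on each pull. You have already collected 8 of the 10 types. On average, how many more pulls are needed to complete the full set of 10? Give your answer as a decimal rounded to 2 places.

15.00

Starting from 8 distinct types, each trial gives a new one with probability (10−i)/10 when i types are held, so the wait for the next new type is 10/(10−i).
E = 10/2 + 10/1 = 15 ≈ 15.00.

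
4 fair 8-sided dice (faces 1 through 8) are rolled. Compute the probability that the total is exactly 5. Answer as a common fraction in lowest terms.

1/1024

There are 8^4 = 4096 equally likely outcomes.
The number of ordered 4-tuples from {1,…,8} summing to 5 is 4.
P(sum = 5) = 4/4096 = 1/1024.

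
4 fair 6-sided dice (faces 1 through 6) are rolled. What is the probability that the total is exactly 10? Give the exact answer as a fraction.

5/81

There are 6^4 = 1296 equally likely outcomes.
The number of ordered 4-tuples from {1,…,6} summing to 10 is 80.
P(sum = 10) = 80/1296 = 5/81.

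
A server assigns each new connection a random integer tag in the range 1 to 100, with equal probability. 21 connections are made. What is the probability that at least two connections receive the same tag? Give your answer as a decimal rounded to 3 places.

0.896

It's easier to compute the probability that all 21 are distinct.
P(all distinct) = 100/100 · 99/100 · ··· · 80/100 ≈ 0.104.
So the probability of at least one match is 1 − 0.104 = 0.896.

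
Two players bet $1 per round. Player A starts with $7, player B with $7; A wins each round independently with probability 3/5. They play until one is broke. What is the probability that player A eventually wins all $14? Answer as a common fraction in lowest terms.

2187/2315

Let r = q/p = (2/5)/(3/5) = 2/3. The recurrence P(i) = p·P(i+1) + q·P(i−1) with P(0)=0, P(14)=1 gives P(i) = (1 − r^i)/(1 − r^14).
P(7) = (1 − (2/3)^7) / (1 − (2/3)^14) = 2187/2315.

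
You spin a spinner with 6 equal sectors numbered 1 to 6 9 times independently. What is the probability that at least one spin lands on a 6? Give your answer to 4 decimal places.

P(no spin lands on a 6) = (5/6)^9 ≈ 0.1938.
P(at least one) = 1 − 0.1938 = 0.8062.

0.8062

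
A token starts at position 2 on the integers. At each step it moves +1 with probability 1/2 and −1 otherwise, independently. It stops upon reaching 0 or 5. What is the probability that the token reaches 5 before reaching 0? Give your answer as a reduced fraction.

2/5

With a fair step, P(i) = ½P(i−1) + ½P(i+1) with P(0)=0, P(5)=1 has the linear solution P(i) = i/5.
P(2) = 2/5.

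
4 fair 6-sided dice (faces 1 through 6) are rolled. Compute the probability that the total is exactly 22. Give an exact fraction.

There are 6^4 = 1296 equally likely outcomes.
The number of ordered 4-tuples from {1,…,6} summing to 22 is 10.
P(sum = 22) = 10/1296 = 5/648.

5/648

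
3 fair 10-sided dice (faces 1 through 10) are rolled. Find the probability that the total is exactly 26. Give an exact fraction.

There are 10^3 = 1000 equally likely outcomes.
The number of ordered 3-tuples from {1,…,10} summing to 26 is 15.
P(sum = 26) = 15/1000 = 3/200.

3/200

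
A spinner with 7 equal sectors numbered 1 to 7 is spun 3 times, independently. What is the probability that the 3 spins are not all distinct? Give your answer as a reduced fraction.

19/49

P(all 3 different) = 7/7 · 6/7 · ··· · 5/7 = 30/49.
P(at least two equal) = 1 − 30/49 = 19/49.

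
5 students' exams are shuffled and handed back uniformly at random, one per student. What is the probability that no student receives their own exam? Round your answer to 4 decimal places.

0.3667

This is the derangement probability: permutations of 5 with no fixed point.
D(5) = 5! · (1 − 1/1! + 1/2! − ··· + (−1)^5/5!) = 44.
P = 44/120 = 11/30 ≈ 0.3667.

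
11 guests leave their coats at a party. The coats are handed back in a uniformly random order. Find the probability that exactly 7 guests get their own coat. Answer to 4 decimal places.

Choose which 7 of the 11 are fixed: C(11,7) = 330 ways.
The remaining 4 must have no fixed point: D(4) = 9.
P = 330·9/39916800 = 1/13440 ≈ 0.0001.

0.0001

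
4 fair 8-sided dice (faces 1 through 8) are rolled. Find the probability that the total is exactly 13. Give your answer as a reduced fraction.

There are 8^4 = 4096 equally likely outcomes.
The number of ordered 4-tuples from {1,…,8} summing to 13 is 204.
P(sum = 13) = 204/4096 = 51/1024.

51/1024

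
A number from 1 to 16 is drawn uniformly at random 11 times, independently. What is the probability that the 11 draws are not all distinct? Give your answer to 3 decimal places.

P(all 11 different) = 16/16 · 15/16 · ··· · 6/16 ≈ 0.010.
P(at least two equal) = 1 − 0.010 = 0.990.

0.990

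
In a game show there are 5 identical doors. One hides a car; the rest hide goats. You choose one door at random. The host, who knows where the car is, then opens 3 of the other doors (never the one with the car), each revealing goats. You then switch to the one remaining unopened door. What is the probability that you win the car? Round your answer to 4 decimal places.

0.8000

Your original door holds the car with probability 1/5, so the other 4 collectively hold it with probability 4/5.
The host can always find 3 empty doors to open, so the reveals don't change that 4/5; it is now spread over the 1 remaining unopened door.
P(win by switching) = (4/5) · (1/1) = 4/5 ≈ 0.8000.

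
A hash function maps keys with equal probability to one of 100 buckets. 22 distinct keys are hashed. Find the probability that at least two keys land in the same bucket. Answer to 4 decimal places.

0.9176

It's easier to compute the probability that all 22 are distinct.
P(all distinct) = 100/100 · 99/100 · ··· · 79/100 ≈ 0.0824.
So the probability of at least one match is 1 − 0.0824 = 0.9176.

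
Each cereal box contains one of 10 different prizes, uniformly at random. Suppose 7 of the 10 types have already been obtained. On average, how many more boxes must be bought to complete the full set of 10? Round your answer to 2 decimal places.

18.33

Starting from 7 distinct types, each trial gives a new one with probability (10−i)/10 when i types are held, so the wait for the next new type is 10/(10−i).
E = 10/3 + 10/2 + 10/1 = 55/3 ≈ 18.33.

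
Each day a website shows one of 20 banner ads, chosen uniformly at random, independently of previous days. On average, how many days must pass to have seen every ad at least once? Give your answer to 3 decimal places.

After i distinct types are collected, each trial gives a new one with probability (20−i)/20, so the expected wait for the next new type is 20/(20−i).
E = 20/20 + 20/19 + 20/18 + 20/17 + 20/16 + 20/15 + 20/14 + 20/13 + 20/12 + 20/11 + 20/10 + 20/9 + 20/8 + 20/7 + 20/6 + 20/5 + 20/4 + 20/3 + 20/2 + 20/1 = 279175675/3879876 ≈ 71.955.

71.955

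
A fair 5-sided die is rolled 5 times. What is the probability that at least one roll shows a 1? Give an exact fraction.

2101/3125

P(no roll shows a 1) = (4/5)^5 = 1024/3125.
P(at least one) = 1 − 1024/3125 = 2101/3125.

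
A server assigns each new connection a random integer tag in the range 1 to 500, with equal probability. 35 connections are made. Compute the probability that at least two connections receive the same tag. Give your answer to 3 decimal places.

0.704

It's easier to compute the probability that all 35 are distinct.
P(all distinct) = 500/500 · 499/500 · ··· · 466/500 ≈ 0.296.
So the probability of at least one match is 1 − 0.296 = 0.704.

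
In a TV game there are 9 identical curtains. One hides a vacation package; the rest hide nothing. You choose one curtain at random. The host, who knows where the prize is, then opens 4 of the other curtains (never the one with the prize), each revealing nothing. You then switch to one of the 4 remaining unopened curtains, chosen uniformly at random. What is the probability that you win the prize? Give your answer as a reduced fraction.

Your original curtain holds the prize with probability 1/9, so the other 8 collectively hold it with probability 8/9.
The host can always find 4 empty curtains to open, so the reveals don't change that 8/9; it is now spread over the 4 remaining unopened curtains.
P(win by switching) = (8/9) · (1/4) = 2/9.

2/9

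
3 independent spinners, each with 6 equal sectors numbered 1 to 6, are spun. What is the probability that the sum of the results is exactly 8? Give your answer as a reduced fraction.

7/72

There are 6^3 = 216 equally likely outcomes.
The number of ordered 3-tuples from {1,…,6} summing to 8 is 21.
P(sum = 8) = 21/216 = 7/72.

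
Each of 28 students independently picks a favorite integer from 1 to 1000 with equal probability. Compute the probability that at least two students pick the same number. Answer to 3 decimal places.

0.317

It's easier to compute the probability that all 28 are distinct.
P(all distinct) = 1000/1000 · 999/1000 · ··· · 973/1000 ≈ 0.683.
So the probability of at least one match is 1 − 0.683 = 0.317.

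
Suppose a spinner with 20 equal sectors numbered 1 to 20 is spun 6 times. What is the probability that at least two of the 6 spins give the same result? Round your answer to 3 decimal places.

P(all 6 different) = 20/20 · 19/20 · ··· · 15/20 ≈ 0.436.
P(at least two equal) = 1 − 0.436 = 0.564.

0.564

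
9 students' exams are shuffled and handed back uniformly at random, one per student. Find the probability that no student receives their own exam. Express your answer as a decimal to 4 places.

0.3679

This is the derangement probability: permutations of 9 with no fixed point.
D(9) = 9! · (1 − 1/1! + 1/2! − ··· + (−1)^9/9!) = 133496.
P = 133496/362880 = 16687/45360 ≈ 0.3679.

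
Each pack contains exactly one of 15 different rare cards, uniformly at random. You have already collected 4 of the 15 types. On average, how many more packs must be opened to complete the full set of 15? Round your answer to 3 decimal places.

45.298

Starting from 4 distinct types, each trial gives a new one with probability (15−i)/15 when i types are held, so the wait for the next new type is 15/(15−i).
E = 15/11 + 15/10 + 15/9 + 15/8 + 15/7 + 15/6 + 15/5 + 15/4 + 15/3 + 15/2 + 15/1 = 83711/1848 ≈ 45.298.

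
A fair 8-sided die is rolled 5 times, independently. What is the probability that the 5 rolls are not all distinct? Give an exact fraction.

P(all 5 different) = 8/8 · 7/8 · ··· · 4/8 = 105/512.
P(at least two equal) = 1 − 105/512 = 407/512.

407/512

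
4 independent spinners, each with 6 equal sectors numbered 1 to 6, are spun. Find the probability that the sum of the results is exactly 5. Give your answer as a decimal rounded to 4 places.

There are 6^4 = 1296 equally likely outcomes.
The number of ordered 4-tuples from {1,…,6} summing to 5 is 4.
P(sum = 5) = 4/1296 = 1/324 ≈ 0.0031.

0.0031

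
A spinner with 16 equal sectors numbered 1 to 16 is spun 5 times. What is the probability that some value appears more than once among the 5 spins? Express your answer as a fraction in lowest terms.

P(all 5 different) = 16/16 · 15/16 · ··· · 12/16 = 4095/8192.
P(at least two equal) = 1 − 4095/8192 = 4097/8192.

4097/8192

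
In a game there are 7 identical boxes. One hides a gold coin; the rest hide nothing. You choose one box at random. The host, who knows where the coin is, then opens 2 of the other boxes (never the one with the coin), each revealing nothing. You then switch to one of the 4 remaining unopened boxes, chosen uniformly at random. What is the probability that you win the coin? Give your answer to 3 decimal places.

0.214

Your original box holds the coin with probability 1/7, so the other 6 collectively hold it with probability 6/7.
The host can always find 2 empty boxes to open, so the reveals don't change that 6/7; it is now spread over the 4 remaining unopened boxes.
P(win by switching) = (6/7) · (1/4) = 3/14 ≈ 0.214.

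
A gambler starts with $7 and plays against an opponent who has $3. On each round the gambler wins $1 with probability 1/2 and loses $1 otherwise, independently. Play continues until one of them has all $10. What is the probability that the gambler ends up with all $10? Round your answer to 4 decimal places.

With a fair step, P(i) = ½P(i−1) + ½P(i+1) with P(0)=0, P(10)=1 has the linear solution P(i) = i/10.
P(7) = 7/10 ≈ 0.7000.

0.7000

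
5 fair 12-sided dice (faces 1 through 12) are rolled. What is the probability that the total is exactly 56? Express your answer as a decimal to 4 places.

There are 12^5 = 248832 equally likely outcomes.
The number of ordered 5-tuples from {1,…,12} summing to 56 is 70.
P(sum = 56) = 70/248832 = 35/124416 ≈ 0.0003.

0.0003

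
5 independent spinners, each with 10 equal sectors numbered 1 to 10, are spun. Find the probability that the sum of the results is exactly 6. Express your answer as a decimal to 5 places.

There are 10^5 = 100000 equally likely outcomes.
The number of ordered 5-tuples from {1,…,10} summing to 6 is 5.
P(sum = 6) = 5/100000 = 1/20000 ≈ 0.00005.

0.00005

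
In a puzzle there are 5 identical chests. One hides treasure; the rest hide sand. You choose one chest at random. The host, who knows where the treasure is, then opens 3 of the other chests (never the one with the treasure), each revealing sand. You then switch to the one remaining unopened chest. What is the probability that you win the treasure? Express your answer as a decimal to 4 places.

Your original chest holds the treasure with probability 1/5, so the other 4 collectively hold it with probability 4/5.
The host can always find 3 empty chests to open, so the reveals don't change that 4/5; it is now spread over the 1 remaining unopened chest.
P(win by switching) = (4/5) · (1/1) = 4/5 ≈ 0.8000.

0.8000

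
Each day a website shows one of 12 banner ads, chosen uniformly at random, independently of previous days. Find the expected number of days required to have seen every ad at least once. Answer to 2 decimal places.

37.24

After i distinct types are collected, each trial gives a new one with probability (12−i)/12, so the expected wait for the next new type is 12/(12−i).
E = 12/12 + 12/11 + 12/10 + 12/9 + 12/8 + 12/7 + 12/6 + 12/5 + 12/4 + 12/3 + 12/2 + 12/1 = 86021/2310 ≈ 37.24.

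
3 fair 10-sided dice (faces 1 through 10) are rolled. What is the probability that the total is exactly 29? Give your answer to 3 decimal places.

0.003

There are 10^3 = 1000 equally likely outcomes.
The number of ordered 3-tuples from {1,…,10} summing to 29 is 3.
P(sum = 29) = 3/1000 ≈ 0.003.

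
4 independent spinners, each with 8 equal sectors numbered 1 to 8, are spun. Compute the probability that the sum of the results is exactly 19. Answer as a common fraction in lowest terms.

21/256

There are 8^4 = 4096 equally likely outcomes.
The number of ordered 4-tuples from {1,…,8} summing to 19 is 336.
P(sum = 19) = 336/4096 = 21/256.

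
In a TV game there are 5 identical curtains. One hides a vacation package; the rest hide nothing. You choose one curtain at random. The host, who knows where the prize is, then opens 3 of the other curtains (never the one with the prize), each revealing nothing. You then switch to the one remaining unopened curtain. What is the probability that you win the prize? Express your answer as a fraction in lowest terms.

4/5

Your original curtain holds the prize with probability 1/5, so the other 4 collectively hold it with probability 4/5.
The host can always find 3 empty curtains to open, so the reveals don't change that 4/5; it is now spread over the 1 remaining unopened curtain.
P(win by switching) = (4/5) · (1/1) = 4/5.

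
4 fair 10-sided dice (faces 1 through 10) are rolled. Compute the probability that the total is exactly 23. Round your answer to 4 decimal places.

There are 10^4 = 10000 equally likely outcomes.
The number of ordered 4-tuples from {1,…,10} summing to 23 is 660.
P(sum = 23) = 660/10000 = 33/500 ≈ 0.0660.

0.0660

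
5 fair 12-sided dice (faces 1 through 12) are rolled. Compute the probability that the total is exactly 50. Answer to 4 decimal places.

There are 12^5 = 248832 equally likely outcomes.
The number of ordered 5-tuples from {1,…,12} summing to 50 is 1001.
P(sum = 50) = 1001/248832 ≈ 0.0040.

0.0040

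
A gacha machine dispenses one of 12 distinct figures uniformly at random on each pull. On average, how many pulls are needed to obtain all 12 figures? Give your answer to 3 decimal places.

After i distinct types are collected, each trial gives a new one with probability (12−i)/12, so the expected wait for the next new type is 12/(12−i).
E = 12/12 + 12/11 + 12/10 + 12/9 + 12/8 + 12/7 + 12/6 + 12/5 + 12/4 + 12/3 + 12/2 + 12/1 = 86021/2310 ≈ 37.239.

37.239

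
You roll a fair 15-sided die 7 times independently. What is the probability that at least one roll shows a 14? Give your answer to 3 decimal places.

0.383

P(no roll shows a 14) = (14/15)^7 ≈ 0.617.
P(at least one) = 1 − 0.617 = 0.383.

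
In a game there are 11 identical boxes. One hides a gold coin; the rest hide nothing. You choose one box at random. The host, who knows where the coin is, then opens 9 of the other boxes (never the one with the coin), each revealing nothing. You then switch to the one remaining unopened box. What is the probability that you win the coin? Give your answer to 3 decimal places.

0.909

Your original box holds the coin with probability 1/11, so the other 10 collectively hold it with probability 10/11.
The host can always find 9 empty boxes to open, so the reveals don't change that 10/11; it is now spread over the 1 remaining unopened box.
P(win by switching) = (10/11) · (1/1) = 10/11 ≈ 0.909.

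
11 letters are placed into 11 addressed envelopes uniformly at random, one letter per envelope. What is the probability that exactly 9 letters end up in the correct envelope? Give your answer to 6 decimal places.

0.000001

Choose which 9 of the 11 are fixed: C(11,9) = 55 ways.
The remaining 2 must have no fixed point: D(2) = 1.
P = 55·1/39916800 = 1/725760 ≈ 0.000001.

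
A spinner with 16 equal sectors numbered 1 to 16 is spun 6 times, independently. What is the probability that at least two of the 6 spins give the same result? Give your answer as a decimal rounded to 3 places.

P(all 6 different) = 16/16 · 15/16 · ··· · 11/16 ≈ 0.344.
P(at least two equal) = 1 − 0.344 = 0.656.

0.656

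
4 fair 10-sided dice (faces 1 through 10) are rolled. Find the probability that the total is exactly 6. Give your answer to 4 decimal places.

There are 10^4 = 10000 equally likely outcomes.
The number of ordered 4-tuples from {1,…,10} summing to 6 is 10.
P(sum = 6) = 10/10000 = 1/1000 ≈ 0.0010.

0.0010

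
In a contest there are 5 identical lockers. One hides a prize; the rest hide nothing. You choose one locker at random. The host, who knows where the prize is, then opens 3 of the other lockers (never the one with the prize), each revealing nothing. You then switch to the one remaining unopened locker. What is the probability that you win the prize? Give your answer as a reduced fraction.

4/5

Your original locker holds the prize with probability 1/5, so the other 4 collectively hold it with probability 4/5.
The host can always find 3 empty lockers to open, so the reveals don't change that 4/5; it is now spread over the 1 remaining unopened locker.
P(win by switching) = (4/5) · (1/1) = 4/5.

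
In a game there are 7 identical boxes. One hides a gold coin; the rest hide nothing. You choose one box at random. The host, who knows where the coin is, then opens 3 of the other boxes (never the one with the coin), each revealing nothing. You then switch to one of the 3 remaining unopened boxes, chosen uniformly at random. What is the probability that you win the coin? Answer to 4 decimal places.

Your original box holds the coin with probability 1/7, so the other 6 collectively hold it with probability 6/7.
The host can always find 3 empty boxes to open, so the reveals don't change that 6/7; it is now spread over the 3 remaining unopened boxes.
P(win by switching) = (6/7) · (1/3) = 2/7 ≈ 0.2857.

0.2857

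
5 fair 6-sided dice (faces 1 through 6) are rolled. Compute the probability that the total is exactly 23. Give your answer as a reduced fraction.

There are 6^5 = 7776 equally likely outcomes.
The number of ordered 5-tuples from {1,…,6} summing to 23 is 305.
P(sum = 23) = 305/7776.

305/7776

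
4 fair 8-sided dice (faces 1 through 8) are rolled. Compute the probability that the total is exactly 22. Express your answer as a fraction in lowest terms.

123/2048

There are 8^4 = 4096 equally likely outcomes.
The number of ordered 4-tuples from {1,…,8} summing to 22 is 246.
P(sum = 22) = 246/4096 = 123/2048.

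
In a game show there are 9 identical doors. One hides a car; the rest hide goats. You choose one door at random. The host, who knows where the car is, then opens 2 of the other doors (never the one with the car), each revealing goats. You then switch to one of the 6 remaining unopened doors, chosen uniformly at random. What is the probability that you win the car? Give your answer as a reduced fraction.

Your original door holds the car with probability 1/9, so the other 8 collectively hold it with probability 8/9.
The host can always find 2 empty doors to open, so the reveals don't change that 8/9; it is now spread over the 6 remaining unopened doors.
P(win by switching) = (8/9) · (1/6) = 4/27.

4/27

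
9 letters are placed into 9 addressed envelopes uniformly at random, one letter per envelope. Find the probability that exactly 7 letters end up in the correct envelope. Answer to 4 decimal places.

Choose which 7 of the 9 are fixed: C(9,7) = 36 ways.
The remaining 2 must have no fixed point: D(2) = 1.
P = 36·1/362880 = 1/10080 ≈ 0.0001.

0.0001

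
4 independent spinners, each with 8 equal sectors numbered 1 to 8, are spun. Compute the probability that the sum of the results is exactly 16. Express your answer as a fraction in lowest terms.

There are 8^4 = 4096 equally likely outcomes.
The number of ordered 4-tuples from {1,…,8} summing to 16 is 315.
P(sum = 16) = 315/4096.

315/4096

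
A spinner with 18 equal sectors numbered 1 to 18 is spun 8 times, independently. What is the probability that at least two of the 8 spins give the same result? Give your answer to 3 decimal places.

0.840

P(all 8 different) = 18/18 · 17/18 · ··· · 11/18 ≈ 0.160.
P(at least two equal) = 1 − 0.160 = 0.840.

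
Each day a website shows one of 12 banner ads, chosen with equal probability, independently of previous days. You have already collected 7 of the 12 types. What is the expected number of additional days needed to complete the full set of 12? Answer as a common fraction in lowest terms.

137/5

Starting from 7 distinct types, each trial gives a new one with probability (12−i)/12 when i types are held, so the wait for the next new type is 12/(12−i).
E = 12/5 + 12/4 + 12/3 + 12/2 + 12/1 = 137/5.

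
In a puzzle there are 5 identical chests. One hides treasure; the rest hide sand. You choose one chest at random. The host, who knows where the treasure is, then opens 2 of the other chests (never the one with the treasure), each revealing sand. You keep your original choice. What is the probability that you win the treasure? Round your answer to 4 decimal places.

0.2000

The host can always open 2 empty chests regardless of your choice, so the reveals give no information about your original chest.
P(win by staying) = 1/5 ≈ 0.2000.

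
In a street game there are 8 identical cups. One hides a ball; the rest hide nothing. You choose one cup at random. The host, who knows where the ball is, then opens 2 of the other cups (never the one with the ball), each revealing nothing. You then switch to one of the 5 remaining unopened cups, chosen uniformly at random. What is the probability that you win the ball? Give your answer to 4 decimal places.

Your original cup holds the ball with probability 1/8, so the other 7 collectively hold it with probability 7/8.
The host can always find 2 empty cups to open, so the reveals don't change that 7/8; it is now spread over the 5 remaining unopened cups.
P(win by switching) = (7/8) · (1/5) = 7/40 ≈ 0.1750.

0.1750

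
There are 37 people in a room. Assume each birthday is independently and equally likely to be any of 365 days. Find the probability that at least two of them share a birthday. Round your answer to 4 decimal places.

It's easier to compute the probability that all 37 are distinct.
P(all distinct) = 365/365 · 364/365 · ··· · 329/365 ≈ 0.1513.
So the probability of at least one match is 1 − 0.1513 = 0.8487.

0.8487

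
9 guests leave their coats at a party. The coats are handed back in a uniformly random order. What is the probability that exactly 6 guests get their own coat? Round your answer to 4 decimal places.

Choose which 6 of the 9 are fixed: C(9,6) = 84 ways.
The remaining 3 must have no fixed point: D(3) = 2.
P = 84·2/362880 = 1/2160 ≈ 0.0005.

0.0005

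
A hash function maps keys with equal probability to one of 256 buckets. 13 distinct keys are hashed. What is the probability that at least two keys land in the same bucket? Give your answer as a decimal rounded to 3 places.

0.266

It's easier to compute the probability that all 13 are distinct.
P(all distinct) = 256/256 · 255/256 · ··· · 244/256 ≈ 0.734.
So the probability of at least one match is 1 − 0.734 = 0.266.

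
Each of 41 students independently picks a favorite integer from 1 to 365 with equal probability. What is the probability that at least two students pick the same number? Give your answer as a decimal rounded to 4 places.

It's easier to compute the probability that all 41 are distinct.
P(all distinct) = 365/365 · 364/365 · ··· · 325/365 ≈ 0.0968.
So the probability of at least one match is 1 − 0.0968 = 0.9032.

0.9032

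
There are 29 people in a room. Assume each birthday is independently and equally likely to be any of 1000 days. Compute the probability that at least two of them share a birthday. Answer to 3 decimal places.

It's easier to compute the probability that all 29 are distinct.
P(all distinct) = 1000/1000 · 999/1000 · ··· · 972/1000 ≈ 0.664.
So the probability of at least one match is 1 − 0.664 = 0.336.

0.336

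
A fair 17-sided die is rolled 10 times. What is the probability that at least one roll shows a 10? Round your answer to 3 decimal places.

P(no roll shows a 10) = (16/17)^10 ≈ 0.545.
P(at least one) = 1 − 0.545 = 0.455.

0.455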